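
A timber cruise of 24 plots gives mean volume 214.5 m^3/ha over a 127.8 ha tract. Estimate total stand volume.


Formula: Total Volume = Mean Volume per ha * Total Area
Total Volume = 214.5 m^3/ha * 127.8 ha
Total Volume = 27413 m^3

27413


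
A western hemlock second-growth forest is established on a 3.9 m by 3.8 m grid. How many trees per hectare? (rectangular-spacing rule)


Formula: TPH = 10000 m^2/ha / (spacing_x * spacing_y)
Area per tree = 3.9 m * 3.8 m = 14.82 m^2
TPH = 10000 / 14.82 = 675 trees/ha

675


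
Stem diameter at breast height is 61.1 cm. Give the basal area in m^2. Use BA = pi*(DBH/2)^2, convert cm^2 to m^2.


Formula: BA = pi * (DBH/2)^2 / 10000  (cm^2 to m^2)
Radius = DBH/2 = 61.1/2 = 30.55 cm
BA = pi * 30.55^2 / 10000
   = 2932.0563 cm^2 / 10000
   = 0.2932 m^2

0.2932


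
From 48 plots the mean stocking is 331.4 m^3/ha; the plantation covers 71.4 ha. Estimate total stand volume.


Formula: Total Volume = Mean Volume per ha * Total Area
Total Volume = 331.4 m^3/ha * 71.4 ha
Total Volume = 23662 m^3

23662


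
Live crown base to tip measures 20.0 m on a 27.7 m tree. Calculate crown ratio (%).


Formula: Crown Ratio = (Crown Length / Total Height) * 100
CR = (20.0 m / 27.7 m) * 100
CR = 0.722 * 100 = 72.2%

72.2


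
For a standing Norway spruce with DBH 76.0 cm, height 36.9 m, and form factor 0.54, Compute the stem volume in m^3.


Formula: V = pi * (DBH/200)^2 * H * ff
Radius = DBH/200 = 76.0/200 = 0.38 m
Radius^2 = 0.38^2 = 0.1444 m^2
V = pi * 0.1444 * 36.9 * 0.54
V = 9.039 m^3

9.039


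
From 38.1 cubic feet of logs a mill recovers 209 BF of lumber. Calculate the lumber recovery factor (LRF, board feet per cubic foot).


Formula: LRF = Lumber Output (BF) / Log Input (ft^3)
LRF = 209 BF / 38.1 ft^3
LRF = 5.49 BF/ft^3

5.49


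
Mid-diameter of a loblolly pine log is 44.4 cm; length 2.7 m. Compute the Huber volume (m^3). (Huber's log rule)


Huber: V = Am * L,  Am = pi*(Dm/200)^2
Am = pi*(44.4/200)^2 = 0.15483 m^2
V = 0.15483*2.7 = 0.418 m^3

0.418


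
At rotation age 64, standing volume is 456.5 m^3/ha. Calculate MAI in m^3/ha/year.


Formula: MAI = Total Volume / Stand Age
MAI = 456.5 m^3/ha / 64 years
MAI = 7.13 m^3/ha/year

7.13


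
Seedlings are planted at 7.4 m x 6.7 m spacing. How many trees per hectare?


Formula: TPH = 10000 m^2/ha / (spacing_x * spacing_y)
Area per tree = 7.4 m * 6.7 m = 49.58 m^2
TPH = 10000 / 49.58 = 202 trees/ha

202


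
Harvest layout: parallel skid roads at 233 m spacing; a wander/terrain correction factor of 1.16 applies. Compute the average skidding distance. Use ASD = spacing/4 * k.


Formula: ASD = (spacing / 4) * correction
Uncorrected distance = spacing / 4 = 233 / 4 = 58.25 m
ASD = 58.25 * 1.16 = 68 m

68


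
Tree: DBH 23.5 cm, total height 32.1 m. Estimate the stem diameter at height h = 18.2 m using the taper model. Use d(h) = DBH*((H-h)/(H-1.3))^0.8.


Taper: d(h) = DBH * ((H - h) / (H - 1.3))^0.8
Numerator = H - h = 32.1 - 18.2 = 13.9 m
Denominator = H - 1.3 = 32.1 - 1.3 = 30.8 m
Ratio = 13.9 / 30.8 = 0.4513
d = 23.5 * 0.4513^0.8 = 12.4 cm

12.4


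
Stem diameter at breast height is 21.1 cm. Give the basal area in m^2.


Formula: BA = pi * (DBH/2)^2 / 10000  (cm^2 to m^2)
Radius = DBH/2 = 21.1/2 = 10.55 cm
BA = pi * 10.55^2 / 10000
   = 349.6671 cm^2 / 10000
   = 0.035 m^2

0.035


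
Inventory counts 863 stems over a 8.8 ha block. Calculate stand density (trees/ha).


Formula: Stand Density = N_trees / Area_ha
Density = 863 trees / 8.8 ha
Density = 98 trees/ha

98


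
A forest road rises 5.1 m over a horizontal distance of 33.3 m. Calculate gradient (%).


Formula: Gradient = rise / run * 100
Gradient = 5.1 / 33.3 * 100 = 15.3%

15.3


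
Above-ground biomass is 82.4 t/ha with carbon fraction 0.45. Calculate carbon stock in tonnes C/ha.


Formula: Carbon Stock = Biomass * Carbon Fraction
C = 82.4 t/ha * 0.45
C = 37.1 t C/ha

37.1


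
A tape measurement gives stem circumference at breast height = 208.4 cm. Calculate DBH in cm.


Formula: DBH = C / pi
DBH = 208.4 / pi
pi = 3.14159...
DBH = 66.3 cm

66.3


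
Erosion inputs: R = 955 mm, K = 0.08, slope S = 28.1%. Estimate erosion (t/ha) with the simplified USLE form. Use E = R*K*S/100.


Formula: E = R * K * S / 100  (simplified USLE)
R * K = 955 * 0.08 = 76.4
E = 76.4 * 28.1 / 100 = 21.47 t/ha

21.47


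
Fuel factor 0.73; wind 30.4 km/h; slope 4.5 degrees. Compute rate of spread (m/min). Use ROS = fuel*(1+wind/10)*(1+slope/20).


Formula: ROS = fuel * (1 + wind/10) * (1 + slope/20)
Wind factor = 1 + 30.4/10 = 4.04
Slope factor = 1 + 4.5/20 = 1.225
ROS = 0.73 * 4.04 * 1.225 = 3.61 m/min

3.61


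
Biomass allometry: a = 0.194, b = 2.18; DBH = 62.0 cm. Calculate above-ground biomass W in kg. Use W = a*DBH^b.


Formula: W = a * DBH^b  (allometric power law)
DBH^b = 62.0^2.18 = 8080.0469
W = 0.194 * 8080.0469 = 1567.5 kg

1567.5


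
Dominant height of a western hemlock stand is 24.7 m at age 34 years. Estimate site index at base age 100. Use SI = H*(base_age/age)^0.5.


Formula: SI = H_dom * (base_age / age)^0.5
Age ratio = 100 / 34 = 2.94118
sqrt(age_ratio) = 1.71499
SI = 24.7 * 1.71499 = 42.4 m

42.4


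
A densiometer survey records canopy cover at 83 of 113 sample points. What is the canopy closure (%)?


Formula: Canopy closure = covered points / total points * 100
Closure = 83 / 113 * 100
Closure = 0.7345 * 100 = 73.5%

73.5


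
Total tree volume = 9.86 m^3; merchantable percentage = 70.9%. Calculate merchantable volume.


Formula: MV = V_total * (merchantable_pct / 100)
Merchantable fraction = 70.9% / 100 = 0.709
MV = 9.86 m^3 * 0.709 = 6.991 m^3

6.991


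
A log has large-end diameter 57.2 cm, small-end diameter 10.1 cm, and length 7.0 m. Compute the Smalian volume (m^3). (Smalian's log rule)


Smalian: V = (A1 + A2)/2 * L,  A = pi*(D/200)^2
A1 = pi*(57.2/200)^2 = 0.25697 m^2
A2 = pi*(10.1/200)^2 = 0.008012 m^2
V = (0.25697+0.008012)/2*7.0 = 0.9274 m^3

0.9274


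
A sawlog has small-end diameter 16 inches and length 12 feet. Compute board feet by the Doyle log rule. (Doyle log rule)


Doyle: BF = (D - 4)^2 * L / 16
Adjusted diameter = 16 - 4 = 12 in
(D-4)^2 = 12^2 = 144
BF = 144 * 12 / 16 = 108 BF

108


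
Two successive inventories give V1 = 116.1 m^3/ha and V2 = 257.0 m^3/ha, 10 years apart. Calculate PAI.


Formula: PAI = (V_T2 - V_T1) / (T2 - T1)
Volume increment = 257.0 - 116.1 = 140.9 m^3/ha
PAI = 140.9 / 10 = 14.09 m^3/ha/year

14.09


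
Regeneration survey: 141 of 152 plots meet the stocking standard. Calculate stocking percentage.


Formula: Stocking % = stocked plots / total plots * 100
Stocking = 141 / 152 * 100
Stocking = 0.9276 * 100 = 92.8%

92.8


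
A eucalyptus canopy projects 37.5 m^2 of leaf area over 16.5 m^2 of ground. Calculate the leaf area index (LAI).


Formula: LAI = total leaf area / ground area  (dimensionless)
LAI = 37.5 m^2 / 16.5 m^2
LAI = 2.27

2.27


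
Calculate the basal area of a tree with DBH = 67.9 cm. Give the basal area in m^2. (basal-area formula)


Formula: BA = pi * (DBH/2)^2 / 10000  (cm^2 to m^2)
Radius = DBH/2 = 67.9/2 = 33.95 cm
BA = pi * 33.95^2 / 10000
   = 3621.0075 cm^2 / 10000
   = 0.3621 m^2

0.3621


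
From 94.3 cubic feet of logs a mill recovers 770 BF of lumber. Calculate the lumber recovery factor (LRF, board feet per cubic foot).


Formula: LRF = Lumber Output (BF) / Log Input (ft^3)
LRF = 770 BF / 94.3 ft^3
LRF = 8.17 BF/ft^3

8.17


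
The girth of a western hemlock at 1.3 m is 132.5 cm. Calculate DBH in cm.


Formula: DBH = C / pi
DBH = 132.5 / pi
pi = 3.14159...
DBH = 42.2 cm

42.2


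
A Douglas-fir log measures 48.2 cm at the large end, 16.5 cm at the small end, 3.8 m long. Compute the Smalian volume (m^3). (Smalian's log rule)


Smalian: V = (A1 + A2)/2 * L,  A = pi*(D/200)^2
A1 = pi*(48.2/200)^2 = 0.182467 m^2
A2 = pi*(16.5/200)^2 = 0.021382 m^2
V = (0.182467+0.021382)/2*3.8 = 0.3873 m^3

0.3873


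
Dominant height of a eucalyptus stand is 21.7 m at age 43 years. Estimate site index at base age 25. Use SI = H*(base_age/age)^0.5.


Formula: SI = H_dom * (base_age / age)^0.5
Age ratio = 25 / 43 = 0.5814
sqrt(age_ratio) = 0.76249
SI = 21.7 * 0.76249 = 16.5 m

16.5


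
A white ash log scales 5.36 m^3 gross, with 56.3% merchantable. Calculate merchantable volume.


Formula: MV = V_total * (merchantable_pct / 100)
Merchantable fraction = 56.3% / 100 = 0.563
MV = 5.36 m^3 * 0.563 = 3.018 m^3

3.018


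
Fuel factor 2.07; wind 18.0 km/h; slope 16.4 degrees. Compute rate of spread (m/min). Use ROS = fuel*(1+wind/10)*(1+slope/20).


Formula: ROS = fuel * (1 + wind/10) * (1 + slope/20)
Wind factor = 1 + 18.0/10 = 2.8
Slope factor = 1 + 16.4/20 = 1.82
ROS = 2.07 * 2.8 * 1.82 = 10.55 m/min

10.55


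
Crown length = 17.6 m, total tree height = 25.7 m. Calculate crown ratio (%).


Formula: Crown Ratio = (Crown Length / Total Height) * 100
CR = (17.6 m / 25.7 m) * 100
CR = 0.6848 * 100 = 68.5%

68.5


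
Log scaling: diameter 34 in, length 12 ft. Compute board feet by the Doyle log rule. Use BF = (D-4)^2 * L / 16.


Doyle: BF = (D - 4)^2 * L / 16
Adjusted diameter = 34 - 4 = 30 in
(D-4)^2 = 30^2 = 900
BF = 900 * 12 / 16 = 675 BF

675


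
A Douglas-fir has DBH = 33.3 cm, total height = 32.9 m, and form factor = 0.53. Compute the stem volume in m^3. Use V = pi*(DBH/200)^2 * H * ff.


Formula: V = pi * (DBH/200)^2 * H * ff
Radius = DBH/200 = 33.3/200 = 0.1665 m
Radius^2 = 0.1665^2 = 0.02772225 m^2
V = pi * 0.02772225 * 32.9 * 0.53
V = 1.519 m^3

1.519


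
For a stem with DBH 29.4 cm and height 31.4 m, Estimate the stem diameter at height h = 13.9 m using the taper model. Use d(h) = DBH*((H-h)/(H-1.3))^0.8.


Taper: d(h) = DBH * ((H - h) / (H - 1.3))^0.8
Numerator = H - h = 31.4 - 13.9 = 17.5 m
Denominator = H - 1.3 = 31.4 - 1.3 = 30.1 m
Ratio = 17.5 / 30.1 = 0.5814
d = 29.4 * 0.5814^0.8 = 19.1 cm

19.1


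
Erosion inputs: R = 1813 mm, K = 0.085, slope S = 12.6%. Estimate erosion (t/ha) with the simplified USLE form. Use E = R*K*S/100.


Formula: E = R * K * S / 100  (simplified USLE)
R * K = 1813 * 0.085 = 154.105
E = 154.105 * 12.6 / 100 = 19.42 t/ha

19.42


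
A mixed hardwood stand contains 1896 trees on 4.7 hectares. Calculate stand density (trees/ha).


Formula: Stand Density = N_trees / Area_ha
Density = 1896 trees / 4.7 ha
Density = 403 trees/ha

403


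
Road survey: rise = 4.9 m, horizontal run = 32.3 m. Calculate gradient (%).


Formula: Gradient = rise / run * 100
Gradient = 4.9 / 32.3 * 100 = 15.2%

15.2


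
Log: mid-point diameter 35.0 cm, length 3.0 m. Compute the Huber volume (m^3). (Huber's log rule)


Huber: V = Am * L,  Am = pi*(Dm/200)^2
Am = pi*(35.0/200)^2 = 0.096211 m^2
V = 0.096211*3.0 = 0.2886 m^3

0.2886


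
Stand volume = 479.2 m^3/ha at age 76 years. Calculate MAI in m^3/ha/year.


Formula: MAI = Total Volume / Stand Age
MAI = 479.2 m^3/ha / 76 years
MAI = 6.31 m^3/ha/year

6.31


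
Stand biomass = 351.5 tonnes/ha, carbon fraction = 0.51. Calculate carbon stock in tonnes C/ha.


Formula: Carbon Stock = Biomass * Carbon Fraction
C = 351.5 t/ha * 0.51
C = 179.3 t C/ha

179.3


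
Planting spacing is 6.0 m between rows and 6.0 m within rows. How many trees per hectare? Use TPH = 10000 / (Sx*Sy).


Formula: TPH = 10000 m^2/ha / (spacing_x * spacing_y)
Area per tree = 6.0 m * 6.0 m = 36.0 m^2
TPH = 10000 / 36.0 = 278 trees/ha

278


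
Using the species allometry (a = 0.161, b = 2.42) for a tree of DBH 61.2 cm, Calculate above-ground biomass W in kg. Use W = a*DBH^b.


Formula: W = a * DBH^b  (allometric power law)
DBH^b = 61.2^2.42 = 21083.2929
W = 0.161 * 21083.2929 = 3394.4 kg

3394.4


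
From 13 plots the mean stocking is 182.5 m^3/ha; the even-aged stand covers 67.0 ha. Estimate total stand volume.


Formula: Total Volume = Mean Volume per ha * Total Area
Total Volume = 182.5 m^3/ha * 67.0 ha
Total Volume = 12228 m^3

12228


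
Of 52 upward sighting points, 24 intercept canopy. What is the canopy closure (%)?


Formula: Canopy closure = covered points / total points * 100
Closure = 24 / 52 * 100
Closure = 0.4615 * 100 = 46.2%

46.2


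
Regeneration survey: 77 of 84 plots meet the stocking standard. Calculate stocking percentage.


Formula: Stocking % = stocked plots / total plots * 100
Stocking = 77 / 84 * 100
Stocking = 0.9167 * 100 = 91.7%

91.7


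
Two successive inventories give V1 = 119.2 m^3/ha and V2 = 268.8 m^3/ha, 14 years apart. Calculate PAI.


Formula: PAI = (V_T2 - V_T1) / (T2 - T1)
Volume increment = 268.8 - 119.2 = 149.6 m^3/ha
PAI = 149.6 / 14 = 10.69 m^3/ha/year

10.69


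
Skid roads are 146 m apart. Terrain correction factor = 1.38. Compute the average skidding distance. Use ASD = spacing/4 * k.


Formula: ASD = (spacing / 4) * correction
Uncorrected distance = spacing / 4 = 146 / 4 = 36.5 m
ASD = 36.5 * 1.38 = 50 m

50


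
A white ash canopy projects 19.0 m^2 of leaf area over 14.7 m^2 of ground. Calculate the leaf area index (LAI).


Formula: LAI = total leaf area / ground area  (dimensionless)
LAI = 19.0 m^2 / 14.7 m^2
LAI = 1.29

1.29


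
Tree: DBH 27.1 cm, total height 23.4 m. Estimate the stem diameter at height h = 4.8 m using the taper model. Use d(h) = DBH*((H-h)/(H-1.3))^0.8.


Taper: d(h) = DBH * ((H - h) / (H - 1.3))^0.8
Numerator = H - h = 23.4 - 4.8 = 18.6 m
Denominator = H - 1.3 = 23.4 - 1.3 = 22.1 m
Ratio = 18.6 / 22.1 = 0.84163
d = 27.1 * 0.84163^0.8 = 23.6 cm

23.6


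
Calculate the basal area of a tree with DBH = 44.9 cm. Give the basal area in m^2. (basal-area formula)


Formula: BA = pi * (DBH/2)^2 / 10000  (cm^2 to m^2)
Radius = DBH/2 = 44.9/2 = 22.45 cm
BA = pi * 22.45^2 / 10000
   = 1583.3706 cm^2 / 10000
   = 0.1583 m^2

0.1583


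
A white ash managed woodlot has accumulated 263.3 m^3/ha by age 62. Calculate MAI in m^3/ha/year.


Formula: MAI = Total Volume / Stand Age
MAI = 263.3 m^3/ha / 62 years
MAI = 4.25 m^3/ha/year

4.25


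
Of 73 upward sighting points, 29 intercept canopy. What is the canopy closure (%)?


Formula: Canopy closure = covered points / total points * 100
Closure = 29 / 73 * 100
Closure = 0.3973 * 100 = 39.7%

39.7


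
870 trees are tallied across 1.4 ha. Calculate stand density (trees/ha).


Formula: Stand Density = N_trees / Area_ha
Density = 870 trees / 1.4 ha
Density = 621 trees/ha

621


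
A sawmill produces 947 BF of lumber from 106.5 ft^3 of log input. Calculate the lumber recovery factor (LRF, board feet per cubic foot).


Formula: LRF = Lumber Output (BF) / Log Input (ft^3)
LRF = 947 BF / 106.5 ft^3
LRF = 8.89 BF/ft^3

8.89


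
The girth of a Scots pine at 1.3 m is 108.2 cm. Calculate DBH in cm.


Formula: DBH = C / pi
DBH = 108.2 / pi
pi = 3.14159...
DBH = 34.4 cm

34.4


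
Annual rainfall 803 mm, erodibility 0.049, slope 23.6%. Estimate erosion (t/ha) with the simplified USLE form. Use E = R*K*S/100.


Formula: E = R * K * S / 100  (simplified USLE)
R * K = 803 * 0.049 = 39.347
E = 39.347 * 23.6 / 100 = 9.29 t/ha

9.29


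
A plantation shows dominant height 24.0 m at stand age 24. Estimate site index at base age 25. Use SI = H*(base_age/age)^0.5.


Formula: SI = H_dom * (base_age / age)^0.5
Age ratio = 25 / 24 = 1.04167
sqrt(age_ratio) = 1.02062
SI = 24.0 * 1.02062 = 24.5 m

24.5


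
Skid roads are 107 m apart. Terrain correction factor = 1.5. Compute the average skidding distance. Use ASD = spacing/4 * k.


Formula: ASD = (spacing / 4) * correction
Uncorrected distance = spacing / 4 = 107 / 4 = 26.75 m
ASD = 26.75 * 1.5 = 40 m

40


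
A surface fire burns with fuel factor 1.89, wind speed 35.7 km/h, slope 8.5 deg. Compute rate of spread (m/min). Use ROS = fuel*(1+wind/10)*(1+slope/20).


Formula: ROS = fuel * (1 + wind/10) * (1 + slope/20)
Wind factor = 1 + 35.7/10 = 4.57
Slope factor = 1 + 8.5/20 = 1.425
ROS = 1.89 * 4.57 * 1.425 = 12.31 m/min

12.31


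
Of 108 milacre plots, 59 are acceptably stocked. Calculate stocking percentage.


Formula: Stocking % = stocked plots / total plots * 100
Stocking = 59 / 108 * 100
Stocking = 0.5463 * 100 = 54.6%

54.6


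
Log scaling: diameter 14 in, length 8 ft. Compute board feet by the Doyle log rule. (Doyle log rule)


Doyle: BF = (D - 4)^2 * L / 16
Adjusted diameter = 14 - 4 = 10 in
(D-4)^2 = 10^2 = 100
BF = 100 * 8 / 16 = 50 BF

50


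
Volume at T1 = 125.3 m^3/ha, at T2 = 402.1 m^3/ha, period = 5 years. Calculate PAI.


Formula: PAI = (V_T2 - V_T1) / (T2 - T1)
Volume increment = 402.1 - 125.3 = 276.8 m^3/ha
PAI = 276.8 / 5 = 55.36 m^3/ha/year

55.36


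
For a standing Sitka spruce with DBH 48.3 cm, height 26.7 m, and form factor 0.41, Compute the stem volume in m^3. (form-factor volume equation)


Formula: V = pi * (DBH/200)^2 * H * ff
Radius = DBH/200 = 48.3/200 = 0.2415 m
Radius^2 = 0.2415^2 = 0.05832225 m^2
V = pi * 0.05832225 * 26.7 * 0.41
V = 2.006 m^3

2.006


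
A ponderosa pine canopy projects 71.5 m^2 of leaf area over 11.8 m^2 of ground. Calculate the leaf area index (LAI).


Formula: LAI = total leaf area / ground area  (dimensionless)
LAI = 71.5 m^2 / 11.8 m^2
LAI = 6.06

6.06


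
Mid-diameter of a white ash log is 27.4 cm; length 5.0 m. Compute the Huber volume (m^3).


Huber: V = Am * L,  Am = pi*(Dm/200)^2
Am = pi*(27.4/200)^2 = 0.058965 m^2
V = 0.058965*5.0 = 0.2948 m^3

0.2948


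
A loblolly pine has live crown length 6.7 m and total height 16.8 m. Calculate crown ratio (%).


Formula: Crown Ratio = (Crown Length / Total Height) * 100
CR = (6.7 m / 16.8 m) * 100
CR = 0.3988 * 100 = 39.9%

39.9


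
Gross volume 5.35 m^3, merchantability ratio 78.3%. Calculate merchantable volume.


Formula: MV = V_total * (merchantable_pct / 100)
Merchantable fraction = 78.3% / 100 = 0.783
MV = 5.35 m^3 * 0.783 = 4.189 m^3

4.189


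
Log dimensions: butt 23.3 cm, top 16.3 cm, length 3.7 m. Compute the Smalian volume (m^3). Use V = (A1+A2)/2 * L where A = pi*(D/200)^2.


Smalian: V = (A1 + A2)/2 * L,  A = pi*(D/200)^2
A1 = pi*(23.3/200)^2 = 0.042638 m^2
A2 = pi*(16.3/200)^2 = 0.020867 m^2
V = (0.042638+0.020867)/2*3.7 = 0.1175 m^3

0.1175


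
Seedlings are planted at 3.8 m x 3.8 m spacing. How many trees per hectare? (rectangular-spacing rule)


Formula: TPH = 10000 m^2/ha / (spacing_x * spacing_y)
Area per tree = 3.8 m * 3.8 m = 14.44 m^2
TPH = 10000 / 14.44 = 693 trees/ha

693


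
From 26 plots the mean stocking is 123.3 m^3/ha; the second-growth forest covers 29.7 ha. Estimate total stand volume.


Formula: Total Volume = Mean Volume per ha * Total Area
Total Volume = 123.3 m^3/ha * 29.7 ha
Total Volume = 3662 m^3

3662


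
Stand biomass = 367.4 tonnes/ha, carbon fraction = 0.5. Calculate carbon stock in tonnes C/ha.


Formula: Carbon Stock = Biomass * Carbon Fraction
C = 367.4 t/ha * 0.5
C = 183.7 t C/ha

183.7


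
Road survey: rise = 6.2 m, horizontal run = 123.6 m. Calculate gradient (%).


Formula: Gradient = rise / run * 100
Gradient = 6.2 / 123.6 * 100 = 5.0%

5.0


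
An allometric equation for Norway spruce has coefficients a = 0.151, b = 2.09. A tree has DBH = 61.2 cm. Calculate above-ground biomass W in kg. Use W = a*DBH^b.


Formula: W = a * DBH^b  (allometric power law)
DBH^b = 61.2^2.09 = 5423.885
W = 0.151 * 5423.885 = 819.0 kg

819.0


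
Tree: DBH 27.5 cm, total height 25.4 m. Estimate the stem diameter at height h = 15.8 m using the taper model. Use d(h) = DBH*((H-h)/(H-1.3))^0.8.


Taper: d(h) = DBH * ((H - h) / (H - 1.3))^0.8
Numerator = H - h = 25.4 - 15.8 = 9.6 m
Denominator = H - 1.3 = 25.4 - 1.3 = 24.1 m
Ratio = 9.6 / 24.1 = 0.39834
d = 27.5 * 0.39834^0.8 = 13.2 cm

13.2


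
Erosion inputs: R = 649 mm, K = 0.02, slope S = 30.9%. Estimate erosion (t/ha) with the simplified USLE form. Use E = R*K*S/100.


Formula: E = R * K * S / 100  (simplified USLE)
R * K = 649 * 0.02 = 12.98
E = 12.98 * 30.9 / 100 = 4.01 t/ha

4.01


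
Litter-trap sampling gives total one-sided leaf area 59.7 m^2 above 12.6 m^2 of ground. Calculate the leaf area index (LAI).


Formula: LAI = total leaf area / ground area  (dimensionless)
LAI = 59.7 m^2 / 12.6 m^2
LAI = 4.74

4.74


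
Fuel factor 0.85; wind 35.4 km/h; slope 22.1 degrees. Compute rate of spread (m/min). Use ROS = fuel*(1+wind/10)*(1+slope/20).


Formula: ROS = fuel * (1 + wind/10) * (1 + slope/20)
Wind factor = 1 + 35.4/10 = 4.54
Slope factor = 1 + 22.1/20 = 2.105
ROS = 0.85 * 4.54 * 2.105 = 8.12 m/min

8.12


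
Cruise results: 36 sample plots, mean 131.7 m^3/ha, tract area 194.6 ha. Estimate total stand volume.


Formula: Total Volume = Mean Volume per ha * Total Area
Total Volume = 131.7 m^3/ha * 194.6 ha
Total Volume = 25629 m^3

25629


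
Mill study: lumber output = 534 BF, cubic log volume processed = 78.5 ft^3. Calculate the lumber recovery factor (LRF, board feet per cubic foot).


Formula: LRF = Lumber Output (BF) / Log Input (ft^3)
LRF = 534 BF / 78.5 ft^3
LRF = 6.8 BF/ft^3

6.8


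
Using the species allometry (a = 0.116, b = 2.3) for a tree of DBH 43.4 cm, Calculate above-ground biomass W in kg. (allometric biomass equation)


Formula: W = a * DBH^b  (allometric power law)
DBH^b = 43.4^2.3 = 5837.4931
W = 0.116 * 5837.4931 = 677.1 kg

677.1


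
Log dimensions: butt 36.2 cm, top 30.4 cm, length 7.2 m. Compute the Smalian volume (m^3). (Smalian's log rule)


Smalian: V = (A1 + A2)/2 * L,  A = pi*(D/200)^2
A1 = pi*(36.2/200)^2 = 0.102922 m^2
A2 = pi*(30.4/200)^2 = 0.072583 m^2
V = (0.102922+0.072583)/2*7.2 = 0.6318 m^3

0.6318


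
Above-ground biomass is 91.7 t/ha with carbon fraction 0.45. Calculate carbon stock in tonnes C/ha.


Formula: Carbon Stock = Biomass * Carbon Fraction
C = 91.7 t/ha * 0.45
C = 41.3 t C/ha

41.3


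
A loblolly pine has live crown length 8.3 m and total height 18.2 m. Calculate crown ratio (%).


Formula: Crown Ratio = (Crown Length / Total Height) * 100
CR = (8.3 m / 18.2 m) * 100
CR = 0.456 * 100 = 45.6%

45.6


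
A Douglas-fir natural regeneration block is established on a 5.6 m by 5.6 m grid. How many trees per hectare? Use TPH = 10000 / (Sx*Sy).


Formula: TPH = 10000 m^2/ha / (spacing_x * spacing_y)
Area per tree = 5.6 m * 5.6 m = 31.36 m^2
TPH = 10000 / 31.36 = 319 trees/ha

319


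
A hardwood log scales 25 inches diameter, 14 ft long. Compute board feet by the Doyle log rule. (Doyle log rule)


Doyle: BF = (D - 4)^2 * L / 16
Adjusted diameter = 25 - 4 = 21 in
(D-4)^2 = 21^2 = 441
BF = 441 * 14 / 16 = 386 BF

386


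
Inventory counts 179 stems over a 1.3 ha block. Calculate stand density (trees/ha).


Formula: Stand Density = N_trees / Area_ha
Density = 179 trees / 1.3 ha
Density = 138 trees/ha

138


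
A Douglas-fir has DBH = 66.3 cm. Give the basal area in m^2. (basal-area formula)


Formula: BA = pi * (DBH/2)^2 / 10000  (cm^2 to m^2)
Radius = DBH/2 = 66.3/2 = 33.15 cm
BA = pi * 33.15^2 / 10000
   = 3452.3669 cm^2 / 10000
   = 0.3452 m^2

0.3452


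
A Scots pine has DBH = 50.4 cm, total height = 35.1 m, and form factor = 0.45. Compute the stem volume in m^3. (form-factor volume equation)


Formula: V = pi * (DBH/200)^2 * H * ff
Radius = DBH/200 = 50.4/200 = 0.252 m
Radius^2 = 0.252^2 = 0.063504 m^2
V = pi * 0.063504 * 35.1 * 0.45
V = 3.151 m^3

3.151


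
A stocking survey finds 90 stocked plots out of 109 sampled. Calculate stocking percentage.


Formula: Stocking % = stocked plots / total plots * 100
Stocking = 90 / 109 * 100
Stocking = 0.8257 * 100 = 82.6%

82.6


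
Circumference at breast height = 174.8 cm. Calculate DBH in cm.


Formula: DBH = C / pi
DBH = 174.8 / pi
pi = 3.14159...
DBH = 55.6 cm

55.6


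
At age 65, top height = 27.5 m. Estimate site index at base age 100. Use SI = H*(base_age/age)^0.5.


Formula: SI = H_dom * (base_age / age)^0.5
Age ratio = 100 / 65 = 1.53846
sqrt(age_ratio) = 1.24035
SI = 27.5 * 1.24035 = 34.1 m

34.1


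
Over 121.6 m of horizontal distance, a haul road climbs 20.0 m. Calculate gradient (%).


Formula: Gradient = rise / run * 100
Gradient = 20.0 / 121.6 * 100 = 16.4%

16.4


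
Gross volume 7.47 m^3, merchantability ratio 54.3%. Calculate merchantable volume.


Formula: MV = V_total * (merchantable_pct / 100)
Merchantable fraction = 54.3% / 100 = 0.543
MV = 7.47 m^3 * 0.543 = 4.056 m^3

4.056


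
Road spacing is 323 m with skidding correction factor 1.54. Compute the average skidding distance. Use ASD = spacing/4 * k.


Formula: ASD = (spacing / 4) * correction
Uncorrected distance = spacing / 4 = 323 / 4 = 80.75 m
ASD = 80.75 * 1.54 = 124 m

124


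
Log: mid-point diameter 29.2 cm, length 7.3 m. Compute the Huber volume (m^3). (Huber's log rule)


Huber: V = Am * L,  Am = pi*(Dm/200)^2
Am = pi*(29.2/200)^2 = 0.066966 m^2
V = 0.066966*7.3 = 0.4889 m^3

0.4889


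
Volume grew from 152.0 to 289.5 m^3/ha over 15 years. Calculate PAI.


Formula: PAI = (V_T2 - V_T1) / (T2 - T1)
Volume increment = 289.5 - 152.0 = 137.5 m^3/ha
PAI = 137.5 / 15 = 9.17 m^3/ha/year

9.17


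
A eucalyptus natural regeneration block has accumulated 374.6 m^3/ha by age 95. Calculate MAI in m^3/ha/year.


Formula: MAI = Total Volume / Stand Age
MAI = 374.6 m^3/ha / 95 years
MAI = 3.94 m^3/ha/year

3.94


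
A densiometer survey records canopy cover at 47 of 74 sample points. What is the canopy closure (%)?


Formula: Canopy closure = covered points / total points * 100
Closure = 47 / 74 * 100
Closure = 0.6351 * 100 = 63.5%

63.5


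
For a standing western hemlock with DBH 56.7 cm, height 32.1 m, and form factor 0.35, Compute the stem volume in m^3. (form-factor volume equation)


Formula: V = pi * (DBH/200)^2 * H * ff
Radius = DBH/200 = 56.7/200 = 0.2835 m
Radius^2 = 0.2835^2 = 0.08037225 m^2
V = pi * 0.08037225 * 32.1 * 0.35
V = 2.837 m^3

2.837


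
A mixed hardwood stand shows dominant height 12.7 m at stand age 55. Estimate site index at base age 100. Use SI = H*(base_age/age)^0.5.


Formula: SI = H_dom * (base_age / age)^0.5
Age ratio = 100 / 55 = 1.81818
sqrt(age_ratio) = 1.3484
SI = 12.7 * 1.3484 = 17.1 m

17.1


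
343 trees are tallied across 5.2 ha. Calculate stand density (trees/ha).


Formula: Stand Density = N_trees / Area_ha
Density = 343 trees / 5.2 ha
Density = 66 trees/ha

66


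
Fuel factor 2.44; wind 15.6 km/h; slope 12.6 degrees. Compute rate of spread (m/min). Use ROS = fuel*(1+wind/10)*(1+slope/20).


Formula: ROS = fuel * (1 + wind/10) * (1 + slope/20)
Wind factor = 1 + 15.6/10 = 2.56
Slope factor = 1 + 12.6/20 = 1.63
ROS = 2.44 * 2.56 * 1.63 = 10.18 m/min

10.18


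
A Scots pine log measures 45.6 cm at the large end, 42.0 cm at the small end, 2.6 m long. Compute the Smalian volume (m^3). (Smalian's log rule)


Smalian: V = (A1 + A2)/2 * L,  A = pi*(D/200)^2
A1 = pi*(45.6/200)^2 = 0.163313 m^2
A2 = pi*(42.0/200)^2 = 0.138544 m^2
V = (0.163313+0.138544)/2*2.6 = 0.3924 m^3

0.3924


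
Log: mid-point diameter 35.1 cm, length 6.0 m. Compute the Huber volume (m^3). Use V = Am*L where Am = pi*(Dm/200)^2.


Huber: V = Am * L,  Am = pi*(Dm/200)^2
Am = pi*(35.1/200)^2 = 0.096762 m^2
V = 0.096762*6.0 = 0.5806 m^3

0.5806


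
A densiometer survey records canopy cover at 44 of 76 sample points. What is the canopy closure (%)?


Formula: Canopy closure = covered points / total points * 100
Closure = 44 / 76 * 100
Closure = 0.5789 * 100 = 57.9%

57.9


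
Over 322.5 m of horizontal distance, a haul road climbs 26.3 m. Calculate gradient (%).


Formula: Gradient = rise / run * 100
Gradient = 26.3 / 322.5 * 100 = 8.2%

8.2


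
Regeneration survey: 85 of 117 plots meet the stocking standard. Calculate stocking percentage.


Formula: Stocking % = stocked plots / total plots * 100
Stocking = 85 / 117 * 100
Stocking = 0.7265 * 100 = 72.6%

72.6


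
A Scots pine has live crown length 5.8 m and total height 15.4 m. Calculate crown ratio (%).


Formula: Crown Ratio = (Crown Length / Total Height) * 100
CR = (5.8 m / 15.4 m) * 100
CR = 0.3766 * 100 = 37.7%

37.7


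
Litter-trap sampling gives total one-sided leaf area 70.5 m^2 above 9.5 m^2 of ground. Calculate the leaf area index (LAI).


Formula: LAI = total leaf area / ground area  (dimensionless)
LAI = 70.5 m^2 / 9.5 m^2
LAI = 7.42

7.42


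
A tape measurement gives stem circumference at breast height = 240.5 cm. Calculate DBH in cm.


Formula: DBH = C / pi
DBH = 240.5 / pi
pi = 3.14159...
DBH = 76.6 cm

76.6


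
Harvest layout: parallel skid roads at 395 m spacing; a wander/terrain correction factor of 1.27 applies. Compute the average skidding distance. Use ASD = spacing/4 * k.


Formula: ASD = (spacing / 4) * correction
Uncorrected distance = spacing / 4 = 395 / 4 = 98.75 m
ASD = 98.75 * 1.27 = 125 m

125


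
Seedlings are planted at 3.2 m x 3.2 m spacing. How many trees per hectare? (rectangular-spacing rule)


Formula: TPH = 10000 m^2/ha / (spacing_x * spacing_y)
Area per tree = 3.2 m * 3.2 m = 10.24 m^2
TPH = 10000 / 10.24 = 977 trees/ha

977


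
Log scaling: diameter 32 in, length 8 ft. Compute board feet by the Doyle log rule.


Doyle: BF = (D - 4)^2 * L / 16
Adjusted diameter = 32 - 4 = 28 in
(D-4)^2 = 28^2 = 784
BF = 784 * 8 / 16 = 392 BF

392


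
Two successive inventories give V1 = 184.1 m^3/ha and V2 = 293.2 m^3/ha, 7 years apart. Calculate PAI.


Formula: PAI = (V_T2 - V_T1) / (T2 - T1)
Volume increment = 293.2 - 184.1 = 109.1 m^3/ha
PAI = 109.1 / 7 = 15.59 m^3/ha/year

15.59


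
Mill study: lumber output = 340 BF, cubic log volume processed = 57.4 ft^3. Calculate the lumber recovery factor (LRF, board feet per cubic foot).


Formula: LRF = Lumber Output (BF) / Log Input (ft^3)
LRF = 340 BF / 57.4 ft^3
LRF = 5.92 BF/ft^3

5.92


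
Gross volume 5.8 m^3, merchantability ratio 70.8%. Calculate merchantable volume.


Formula: MV = V_total * (merchantable_pct / 100)
Merchantable fraction = 70.8% / 100 = 0.708
MV = 5.8 m^3 * 0.708 = 4.106 m^3

4.106


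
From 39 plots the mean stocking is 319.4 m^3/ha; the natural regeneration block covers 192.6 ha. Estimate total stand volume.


Formula: Total Volume = Mean Volume per ha * Total Area
Total Volume = 319.4 m^3/ha * 192.6 ha
Total Volume = 61516 m^3

61516


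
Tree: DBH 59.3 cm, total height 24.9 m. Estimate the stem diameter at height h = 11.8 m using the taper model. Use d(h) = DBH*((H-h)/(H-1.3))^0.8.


Taper: d(h) = DBH * ((H - h) / (H - 1.3))^0.8
Numerator = H - h = 24.9 - 11.8 = 13.1 m
Denominator = H - 1.3 = 24.9 - 1.3 = 23.6 m
Ratio = 13.1 / 23.6 = 0.55508
d = 59.3 * 0.55508^0.8 = 37.0 cm

37.0


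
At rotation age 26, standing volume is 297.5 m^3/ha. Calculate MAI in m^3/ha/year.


Formula: MAI = Total Volume / Stand Age
MAI = 297.5 m^3/ha / 26 years
MAI = 11.44 m^3/ha/year

11.44


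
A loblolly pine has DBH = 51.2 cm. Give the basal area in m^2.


Formula: BA = pi * (DBH/2)^2 / 10000  (cm^2 to m^2)
Radius = DBH/2 = 51.2/2 = 25.6 cm
BA = pi * 25.6^2 / 10000
   = 2058.8742 cm^2 / 10000
   = 0.2059 m^2

0.2059


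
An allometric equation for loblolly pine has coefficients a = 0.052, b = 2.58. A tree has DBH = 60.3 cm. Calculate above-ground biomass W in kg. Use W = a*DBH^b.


Formula: W = a * DBH^b  (allometric power law)
DBH^b = 60.3^2.58 = 39193.9167
W = 0.052 * 39193.9167 = 2038.1 kg

2038.1


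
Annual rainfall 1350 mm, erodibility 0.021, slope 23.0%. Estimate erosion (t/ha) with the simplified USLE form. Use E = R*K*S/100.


Formula: E = R * K * S / 100  (simplified USLE)
R * K = 1350 * 0.021 = 28.35
E = 28.35 * 23.0 / 100 = 6.52 t/ha

6.52


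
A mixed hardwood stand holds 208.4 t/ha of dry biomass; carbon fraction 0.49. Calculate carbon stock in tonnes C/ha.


Formula: Carbon Stock = Biomass * Carbon Fraction
C = 208.4 t/ha * 0.49
C = 102.1 t C/ha

102.1


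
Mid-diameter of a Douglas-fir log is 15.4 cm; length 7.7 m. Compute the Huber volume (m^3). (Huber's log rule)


Huber: V = Am * L,  Am = pi*(Dm/200)^2
Am = pi*(15.4/200)^2 = 0.018627 m^2
V = 0.018627*7.7 = 0.1434 m^3

0.1434


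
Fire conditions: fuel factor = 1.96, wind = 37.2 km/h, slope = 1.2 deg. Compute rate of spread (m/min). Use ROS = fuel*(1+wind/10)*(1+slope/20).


Formula: ROS = fuel * (1 + wind/10) * (1 + slope/20)
Wind factor = 1 + 37.2/10 = 4.72
Slope factor = 1 + 1.2/20 = 1.06
ROS = 1.96 * 4.72 * 1.06 = 9.81 m/min

9.81


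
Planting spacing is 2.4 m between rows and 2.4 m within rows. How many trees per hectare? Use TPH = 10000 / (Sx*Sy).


Formula: TPH = 10000 m^2/ha / (spacing_x * spacing_y)
Area per tree = 2.4 m * 2.4 m = 5.76 m^2
TPH = 10000 / 5.76 = 1736 trees/ha

1736


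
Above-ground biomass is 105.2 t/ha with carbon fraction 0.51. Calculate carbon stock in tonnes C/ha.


Formula: Carbon Stock = Biomass * Carbon Fraction
C = 105.2 t/ha * 0.51
C = 53.7 t C/ha

53.7


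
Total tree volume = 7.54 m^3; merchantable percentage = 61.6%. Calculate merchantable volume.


Formula: MV = V_total * (merchantable_pct / 100)
Merchantable fraction = 61.6% / 100 = 0.616
MV = 7.54 m^3 * 0.616 = 4.645 m^3

4.645


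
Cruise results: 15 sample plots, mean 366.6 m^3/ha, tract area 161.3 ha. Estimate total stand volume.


Formula: Total Volume = Mean Volume per ha * Total Area
Total Volume = 366.6 m^3/ha * 161.3 ha
Total Volume = 59133 m^3

59133


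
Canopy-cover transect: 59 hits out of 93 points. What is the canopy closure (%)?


Formula: Canopy closure = covered points / total points * 100
Closure = 59 / 93 * 100
Closure = 0.6344 * 100 = 63.4%

63.4


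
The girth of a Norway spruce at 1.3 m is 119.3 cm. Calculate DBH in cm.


Formula: DBH = C / pi
DBH = 119.3 / pi
pi = 3.14159...
DBH = 38.0 cm

38.0


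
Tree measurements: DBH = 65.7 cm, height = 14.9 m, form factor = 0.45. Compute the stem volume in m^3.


Formula: V = pi * (DBH/200)^2 * H * ff
Radius = DBH/200 = 65.7/200 = 0.3285 m
Radius^2 = 0.3285^2 = 0.10791225 m^2
V = pi * 0.10791225 * 14.9 * 0.45
V = 2.273 m^3

2.273


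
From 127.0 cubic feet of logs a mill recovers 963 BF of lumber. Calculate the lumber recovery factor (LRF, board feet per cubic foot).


Formula: LRF = Lumber Output (BF) / Log Input (ft^3)
LRF = 963 BF / 127.0 ft^3
LRF = 7.58 BF/ft^3

7.58


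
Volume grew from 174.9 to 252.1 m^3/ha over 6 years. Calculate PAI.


Formula: PAI = (V_T2 - V_T1) / (T2 - T1)
Volume increment = 252.1 - 174.9 = 77.2 m^3/ha
PAI = 77.2 / 6 = 12.87 m^3/ha/year

12.87


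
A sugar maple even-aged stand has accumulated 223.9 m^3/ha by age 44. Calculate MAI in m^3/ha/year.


Formula: MAI = Total Volume / Stand Age
MAI = 223.9 m^3/ha / 44 years
MAI = 5.09 m^3/ha/year

5.09


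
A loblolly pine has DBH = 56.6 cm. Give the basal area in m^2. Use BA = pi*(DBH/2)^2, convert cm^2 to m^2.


Formula: BA = pi * (DBH/2)^2 / 10000  (cm^2 to m^2)
Radius = DBH/2 = 56.6/2 = 28.3 cm
BA = pi * 28.3^2 / 10000
   = 2516.0701 cm^2 / 10000
   = 0.2516 m^2

0.2516


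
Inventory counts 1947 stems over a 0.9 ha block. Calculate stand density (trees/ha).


Formula: Stand Density = N_trees / Area_ha
Density = 1947 trees / 0.9 ha
Density = 2163 trees/ha

2163


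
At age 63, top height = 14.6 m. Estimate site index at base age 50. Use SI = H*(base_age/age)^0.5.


Formula: SI = H_dom * (base_age / age)^0.5
Age ratio = 50 / 63 = 0.79365
sqrt(age_ratio) = 0.89087
SI = 14.6 * 0.89087 = 13.0 m

13.0


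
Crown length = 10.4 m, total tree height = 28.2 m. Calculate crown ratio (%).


Formula: Crown Ratio = (Crown Length / Total Height) * 100
CR = (10.4 m / 28.2 m) * 100
CR = 0.3688 * 100 = 36.9%

36.9


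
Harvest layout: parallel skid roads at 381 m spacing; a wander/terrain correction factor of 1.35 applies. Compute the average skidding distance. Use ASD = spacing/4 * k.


Formula: ASD = (spacing / 4) * correction
Uncorrected distance = spacing / 4 = 381 / 4 = 95.25 m
ASD = 95.25 * 1.35 = 129 m

129


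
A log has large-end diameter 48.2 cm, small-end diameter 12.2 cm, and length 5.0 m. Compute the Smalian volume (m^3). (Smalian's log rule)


Smalian: V = (A1 + A2)/2 * L,  A = pi*(D/200)^2
A1 = pi*(48.2/200)^2 = 0.182467 m^2
A2 = pi*(12.2/200)^2 = 0.01169 m^2
V = (0.182467+0.01169)/2*5.0 = 0.4854 m^3

0.4854


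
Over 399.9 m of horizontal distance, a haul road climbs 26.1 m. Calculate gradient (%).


Formula: Gradient = rise / run * 100
Gradient = 26.1 / 399.9 * 100 = 6.5%

6.5


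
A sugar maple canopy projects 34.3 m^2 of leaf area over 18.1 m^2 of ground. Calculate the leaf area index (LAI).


Formula: LAI = total leaf area / ground area  (dimensionless)
LAI = 34.3 m^2 / 18.1 m^2
LAI = 1.9

1.9


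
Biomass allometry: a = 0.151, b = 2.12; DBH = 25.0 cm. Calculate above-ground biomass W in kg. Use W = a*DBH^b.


Formula: W = a * DBH^b  (allometric power law)
DBH^b = 25.0^2.12 = 919.6717
W = 0.151 * 919.6717 = 138.9 kg

138.9


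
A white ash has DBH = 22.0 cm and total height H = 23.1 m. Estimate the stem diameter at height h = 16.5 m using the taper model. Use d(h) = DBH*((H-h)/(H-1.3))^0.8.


Taper: d(h) = DBH * ((H - h) / (H - 1.3))^0.8
Numerator = H - h = 23.1 - 16.5 = 6.6 m
Denominator = H - 1.3 = 23.1 - 1.3 = 21.8 m
Ratio = 6.6 / 21.8 = 0.30275
d = 22.0 * 0.30275^0.8 = 8.5 cm

8.5


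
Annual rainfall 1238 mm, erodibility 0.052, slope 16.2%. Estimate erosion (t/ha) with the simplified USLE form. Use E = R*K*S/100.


Formula: E = R * K * S / 100  (simplified USLE)
R * K = 1238 * 0.052 = 64.376
E = 64.376 * 16.2 / 100 = 10.43 t/ha

10.43


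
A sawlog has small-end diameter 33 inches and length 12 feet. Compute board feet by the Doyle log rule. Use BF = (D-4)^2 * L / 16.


Doyle: BF = (D - 4)^2 * L / 16
Adjusted diameter = 33 - 4 = 29 in
(D-4)^2 = 29^2 = 841
BF = 841 * 12 / 16 = 631 BF

631


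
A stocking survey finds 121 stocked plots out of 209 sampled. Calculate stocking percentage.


Formula: Stocking % = stocked plots / total plots * 100
Stocking = 121 / 209 * 100
Stocking = 0.5789 * 100 = 57.9%

57.9


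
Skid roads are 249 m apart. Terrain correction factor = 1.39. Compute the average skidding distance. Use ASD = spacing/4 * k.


Formula: ASD = (spacing / 4) * correction
Uncorrected distance = spacing / 4 = 249 / 4 = 62.25 m
ASD = 62.25 * 1.39 = 87 m

87


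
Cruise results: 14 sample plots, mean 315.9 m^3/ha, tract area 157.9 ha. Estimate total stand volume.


Formula: Total Volume = Mean Volume per ha * Total Area
Total Volume = 315.9 m^3/ha * 157.9 ha
Total Volume = 49881 m^3

49881


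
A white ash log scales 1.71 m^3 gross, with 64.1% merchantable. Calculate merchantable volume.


Formula: MV = V_total * (merchantable_pct / 100)
Merchantable fraction = 64.1% / 100 = 0.641
MV = 1.71 m^3 * 0.641 = 1.096 m^3

1.096


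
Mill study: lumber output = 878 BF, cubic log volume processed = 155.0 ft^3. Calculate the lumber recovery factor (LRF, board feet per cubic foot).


Formula: LRF = Lumber Output (BF) / Log Input (ft^3)
LRF = 878 BF / 155.0 ft^3
LRF = 5.66 BF/ft^3

5.66


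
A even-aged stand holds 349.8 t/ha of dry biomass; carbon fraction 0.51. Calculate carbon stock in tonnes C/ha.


Formula: Carbon Stock = Biomass * Carbon Fraction
C = 349.8 t/ha * 0.51
C = 178.4 t C/ha

178.4


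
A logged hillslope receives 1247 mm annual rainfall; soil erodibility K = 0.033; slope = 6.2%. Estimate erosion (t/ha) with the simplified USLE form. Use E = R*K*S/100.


Formula: E = R * K * S / 100  (simplified USLE)
R * K = 1247 * 0.033 = 41.151
E = 41.151 * 6.2 / 100 = 2.55 t/ha

2.55


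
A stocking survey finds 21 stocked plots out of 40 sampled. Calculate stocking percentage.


Formula: Stocking % = stocked plots / total plots * 100
Stocking = 21 / 40 * 100
Stocking = 0.525 * 100 = 52.5%

52.5
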